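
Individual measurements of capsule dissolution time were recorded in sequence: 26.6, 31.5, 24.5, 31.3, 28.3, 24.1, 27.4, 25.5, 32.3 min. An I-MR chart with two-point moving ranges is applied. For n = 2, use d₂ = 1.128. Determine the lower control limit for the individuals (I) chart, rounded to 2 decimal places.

15.34

X̄ = (26.6 + 31.5 + 24.5 + 31.3 + 28.3 + 24.1 + 27.4 + 25.5 + 32.3) / 9 = 27.9444
Moving ranges: 4.9, 7.0, 6.8, 3.0, 4.2, 3.3, 1.9, 6.8; M̄R̄ = 37.9000 / 8 = 4.7375
LCL = X̄ − 3·M̄R̄/d₂ = 27.9444 − 3 × 4.7375 / 1.128 = 15.3447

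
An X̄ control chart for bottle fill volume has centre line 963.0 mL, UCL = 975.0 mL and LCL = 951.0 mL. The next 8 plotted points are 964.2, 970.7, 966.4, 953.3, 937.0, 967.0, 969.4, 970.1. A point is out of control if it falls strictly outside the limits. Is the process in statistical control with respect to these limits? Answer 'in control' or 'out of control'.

Compare each point to [951.0, 975.0]: sample 5 = 937.0 < LCL.

out of control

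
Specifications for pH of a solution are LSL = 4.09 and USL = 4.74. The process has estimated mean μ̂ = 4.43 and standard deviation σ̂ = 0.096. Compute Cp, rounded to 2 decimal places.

1.13

Cp = (USL − LSL) / (6σ̂) = (4.74 − 4.09) / (6 × 0.096) = 0.6500 / 0.5760 = 1.1285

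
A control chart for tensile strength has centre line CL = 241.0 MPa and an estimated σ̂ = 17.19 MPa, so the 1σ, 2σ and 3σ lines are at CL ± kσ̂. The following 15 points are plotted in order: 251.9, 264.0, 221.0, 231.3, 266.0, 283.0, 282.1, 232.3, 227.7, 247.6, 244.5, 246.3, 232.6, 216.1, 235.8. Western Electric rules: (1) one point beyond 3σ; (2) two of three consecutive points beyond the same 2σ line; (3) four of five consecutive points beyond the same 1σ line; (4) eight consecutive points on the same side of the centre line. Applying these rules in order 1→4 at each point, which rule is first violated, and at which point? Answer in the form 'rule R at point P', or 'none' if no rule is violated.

Zone of each point (C = within 1σ̂, B = 1σ̂–2σ̂, A = 2σ̂–3σ̂, * = beyond 3σ̂; sign = side of CL): 1:+C, 2:+B, 3:-B, 4:-C, 5:+B, 6:+A, 7:+A, 8:-C, 9:-C, 10:+C, 11:+C, 12:+C, 13:-C, 14:-B, 15:-C
Rule 2 (two of three consecutive points beyond the same 2σ limit) is satisfied at point 7.

rule 2 at point 7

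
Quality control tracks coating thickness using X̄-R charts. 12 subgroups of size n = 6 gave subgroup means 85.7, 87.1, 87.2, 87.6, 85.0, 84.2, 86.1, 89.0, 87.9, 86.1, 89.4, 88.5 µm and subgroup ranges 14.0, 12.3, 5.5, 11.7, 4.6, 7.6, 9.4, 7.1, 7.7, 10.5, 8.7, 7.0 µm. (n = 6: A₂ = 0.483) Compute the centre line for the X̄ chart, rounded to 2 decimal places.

X̄̄ = (85.7 + 87.1 + 87.2 + 87.6 + 85.0 + 84.2 + 86.1 + 89.0 + 87.9 + 86.1 + 89.4 + 88.5) / 12 = 1043.8000 / 12 = 86.9833
CL = X̄̄ = 86.9833

86.98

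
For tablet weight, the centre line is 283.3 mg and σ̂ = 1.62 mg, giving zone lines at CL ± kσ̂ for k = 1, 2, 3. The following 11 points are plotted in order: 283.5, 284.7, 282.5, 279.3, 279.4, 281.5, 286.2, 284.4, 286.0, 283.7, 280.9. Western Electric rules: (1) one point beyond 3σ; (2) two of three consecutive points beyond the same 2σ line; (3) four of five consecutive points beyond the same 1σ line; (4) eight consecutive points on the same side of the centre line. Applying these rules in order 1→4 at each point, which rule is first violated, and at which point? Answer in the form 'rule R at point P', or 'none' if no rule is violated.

rule 2 at point 5

Zone of each point (C = within 1σ̂, B = 1σ̂–2σ̂, A = 2σ̂–3σ̂, * = beyond 3σ̂; sign = side of CL): 1:+C, 2:+C, 3:-C, 4:-A, 5:-A, 6:-B, 7:+B, 8:+C, 9:+B, 10:+C, 11:-B
Rule 2 (two of three consecutive points beyond the same 2σ limit) is satisfied at point 5.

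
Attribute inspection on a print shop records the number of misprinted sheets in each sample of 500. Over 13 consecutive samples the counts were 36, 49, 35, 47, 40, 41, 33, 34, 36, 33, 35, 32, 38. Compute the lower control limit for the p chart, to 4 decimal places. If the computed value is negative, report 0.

0.0398

p̄ = Σdᵢ / (k·n) = 489 / (13 × 500) = 0.07523
LCL = p̄ − 3·√(p̄(1−p̄)/n) = 0.07523 − 3 × 0.01180 = 0.03984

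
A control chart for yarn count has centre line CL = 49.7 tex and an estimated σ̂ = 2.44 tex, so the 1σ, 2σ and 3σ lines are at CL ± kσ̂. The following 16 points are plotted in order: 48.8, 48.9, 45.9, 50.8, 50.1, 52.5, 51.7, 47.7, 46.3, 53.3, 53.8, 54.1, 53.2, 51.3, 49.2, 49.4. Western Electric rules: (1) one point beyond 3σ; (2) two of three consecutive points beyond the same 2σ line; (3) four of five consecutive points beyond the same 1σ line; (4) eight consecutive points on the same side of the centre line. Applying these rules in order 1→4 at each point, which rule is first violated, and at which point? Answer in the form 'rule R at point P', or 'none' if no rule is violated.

Zone of each point (C = within 1σ̂, B = 1σ̂–2σ̂, A = 2σ̂–3σ̂, * = beyond 3σ̂; sign = side of CL): 1:-C, 2:-C, 3:-B, 4:+C, 5:+C, 6:+B, 7:+C, 8:-C, 9:-B, 10:+B, 11:+B, 12:+B, 13:+B, 14:+C, 15:-C, 16:-C
Rule 3 (four of five consecutive points beyond the same 1σ limit) is satisfied at point 13.

rule 3 at point 13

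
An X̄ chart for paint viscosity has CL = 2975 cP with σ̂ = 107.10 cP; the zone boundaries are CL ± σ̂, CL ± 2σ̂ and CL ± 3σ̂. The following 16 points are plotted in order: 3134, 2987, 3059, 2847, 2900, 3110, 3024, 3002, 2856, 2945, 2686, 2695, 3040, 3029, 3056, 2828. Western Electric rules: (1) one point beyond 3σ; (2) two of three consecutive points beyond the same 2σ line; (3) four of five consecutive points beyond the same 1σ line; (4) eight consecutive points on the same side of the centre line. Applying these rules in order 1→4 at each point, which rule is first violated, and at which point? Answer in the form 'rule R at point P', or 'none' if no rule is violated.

rule 2 at point 12

Zone of each point (C = within 1σ̂, B = 1σ̂–2σ̂, A = 2σ̂–3σ̂, * = beyond 3σ̂; sign = side of CL): 1:+B, 2:+C, 3:+C, 4:-B, 5:-C, 6:+B, 7:+C, 8:+C, 9:-B, 10:-C, 11:-A, 12:-A, 13:+C, 14:+C, 15:+C, 16:-B
Rule 2 (two of three consecutive points beyond the same 2σ limit) is satisfied at point 12.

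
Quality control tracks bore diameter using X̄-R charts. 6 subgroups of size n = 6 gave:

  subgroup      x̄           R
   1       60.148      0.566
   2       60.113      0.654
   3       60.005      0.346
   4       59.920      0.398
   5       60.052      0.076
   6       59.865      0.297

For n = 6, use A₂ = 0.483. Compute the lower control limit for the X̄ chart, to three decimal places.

59.829

X̄̄ = (60.148 + 60.113 + 60.005 + 59.920 + 60.052 + 59.865) / 6 = 360.1030 / 6 = 60.0172
R̄ = (0.566 + 0.654 + 0.346 + 0.398 + 0.076 + 0.297) / 6 = 2.3370 / 6 = 0.3895
LCL = X̄̄ − A₂·R̄ = 60.0172 − 0.483 × 0.3895 = 59.8290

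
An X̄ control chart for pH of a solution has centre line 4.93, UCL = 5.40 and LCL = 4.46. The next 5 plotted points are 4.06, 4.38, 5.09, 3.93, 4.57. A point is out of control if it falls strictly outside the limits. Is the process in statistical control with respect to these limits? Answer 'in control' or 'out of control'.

Compare each point to [4.46, 5.40]: sample 1 = 4.06 < LCL; sample 2 = 4.38 < LCL; sample 4 = 3.93 < LCL.

out of control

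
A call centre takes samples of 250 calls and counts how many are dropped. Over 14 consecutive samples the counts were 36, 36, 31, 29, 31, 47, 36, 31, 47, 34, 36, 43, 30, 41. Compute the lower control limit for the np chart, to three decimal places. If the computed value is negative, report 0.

19.577

p̄ = Σdᵢ / (k·n) = 508 / (14 × 250) = 0.14514
LCL = np̄ − 3·√(np̄(1−p̄)) = 36.2857 − 3 × 5.5695 = 19.5773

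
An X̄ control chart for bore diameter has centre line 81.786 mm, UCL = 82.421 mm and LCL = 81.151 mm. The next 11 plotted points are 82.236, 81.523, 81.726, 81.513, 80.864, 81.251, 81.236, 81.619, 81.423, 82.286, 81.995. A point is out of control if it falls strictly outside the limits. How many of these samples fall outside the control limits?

1

Compare each point to [81.151, 82.421]: sample 5 = 80.864 < LCL.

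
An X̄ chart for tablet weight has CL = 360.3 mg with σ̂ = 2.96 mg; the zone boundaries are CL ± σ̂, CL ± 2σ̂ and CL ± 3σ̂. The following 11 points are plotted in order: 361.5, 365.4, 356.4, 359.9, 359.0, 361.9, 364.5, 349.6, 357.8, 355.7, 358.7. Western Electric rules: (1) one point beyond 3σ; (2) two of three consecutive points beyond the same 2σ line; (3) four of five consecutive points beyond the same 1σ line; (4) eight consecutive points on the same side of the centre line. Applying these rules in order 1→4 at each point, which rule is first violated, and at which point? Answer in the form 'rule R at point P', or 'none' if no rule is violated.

Zone of each point (C = within 1σ̂, B = 1σ̂–2σ̂, A = 2σ̂–3σ̂, * = beyond 3σ̂; sign = side of CL): 1:+C, 2:+B, 3:-B, 4:-C, 5:-C, 6:+C, 7:+B, 8:-*, 9:-C, 10:-B, 11:-C
Rule 1 (one point beyond the 3σ limits) is satisfied at point 8.

rule 1 at point 8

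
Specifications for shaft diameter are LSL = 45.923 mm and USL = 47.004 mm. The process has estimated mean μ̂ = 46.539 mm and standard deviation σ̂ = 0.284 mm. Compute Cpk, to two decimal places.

0.55

Cpu = (USL − μ̂) / (3σ̂) = (47.004 − 46.539) / (3 × 0.284) = 0.5458; Cpl = (μ̂ − LSL) / (3σ̂) = (46.539 − 45.923) / (3 × 0.284) = 0.7230; Cpk = min(Cpu, Cpl) = 0.5458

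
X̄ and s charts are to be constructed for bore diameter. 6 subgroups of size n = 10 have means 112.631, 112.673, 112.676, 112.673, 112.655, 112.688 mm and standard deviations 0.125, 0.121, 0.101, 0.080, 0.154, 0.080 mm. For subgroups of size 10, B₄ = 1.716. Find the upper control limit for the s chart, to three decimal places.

s̄ = (0.125 + 0.121 + 0.101 + 0.080 + 0.154 + 0.080) / 6 = 0.1102
UCL_s = B₄·s̄ = 1.716 × 0.1102 = 0.1890

0.189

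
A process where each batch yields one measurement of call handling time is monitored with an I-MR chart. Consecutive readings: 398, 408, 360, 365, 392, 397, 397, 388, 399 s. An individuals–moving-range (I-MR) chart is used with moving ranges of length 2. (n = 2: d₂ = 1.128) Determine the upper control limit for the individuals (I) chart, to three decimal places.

427.565

X̄ = (398 + 408 + 360 + 365 + 392 + 397 + 397 + 388 + 399) / 9 = 389.3333
Moving ranges: 10, 48, 5, 27, 5, 0, 9, 11; M̄R̄ = 115.0000 / 8 = 14.3750
UCL = X̄ + 3·M̄R̄/d₂ = 389.3333 + 3 × 14.3750 / 1.128 = 427.5647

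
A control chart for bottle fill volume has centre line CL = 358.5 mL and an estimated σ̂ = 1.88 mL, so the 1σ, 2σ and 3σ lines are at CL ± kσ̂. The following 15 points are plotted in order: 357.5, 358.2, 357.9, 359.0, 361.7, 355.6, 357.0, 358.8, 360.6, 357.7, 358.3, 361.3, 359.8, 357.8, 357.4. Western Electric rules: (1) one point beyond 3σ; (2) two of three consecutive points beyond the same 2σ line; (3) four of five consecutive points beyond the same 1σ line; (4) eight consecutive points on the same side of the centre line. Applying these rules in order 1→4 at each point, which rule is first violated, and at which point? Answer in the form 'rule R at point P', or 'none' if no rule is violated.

none

Zone of each point (C = within 1σ̂, B = 1σ̂–2σ̂, A = 2σ̂–3σ̂, * = beyond 3σ̂; sign = side of CL): 1:-C, 2:-C, 3:-C, 4:+C, 5:+B, 6:-B, 7:-C, 8:+C, 9:+B, 10:-C, 11:-C, 12:+B, 13:+C, 14:-C, 15:-C
No rule fires across all 15 points.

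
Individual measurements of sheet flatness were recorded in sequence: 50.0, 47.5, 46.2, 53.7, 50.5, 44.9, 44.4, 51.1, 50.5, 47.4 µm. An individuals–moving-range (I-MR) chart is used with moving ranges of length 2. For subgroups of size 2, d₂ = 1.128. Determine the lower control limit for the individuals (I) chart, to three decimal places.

X̄ = (50.0 + 47.5 + 46.2 + 53.7 + 50.5 + 44.9 + 44.4 + 51.1 + 50.5 + 47.4) / 10 = 48.6200
Moving ranges: 2.5, 1.3, 7.5, 3.2, 5.6, 0.5, 6.7, 0.6, 3.1; M̄R̄ = 31.0000 / 9 = 3.4444
LCL = X̄ − 3·M̄R̄/d₂ = 48.6200 − 3 × 3.4444 / 1.128 = 39.4592

39.459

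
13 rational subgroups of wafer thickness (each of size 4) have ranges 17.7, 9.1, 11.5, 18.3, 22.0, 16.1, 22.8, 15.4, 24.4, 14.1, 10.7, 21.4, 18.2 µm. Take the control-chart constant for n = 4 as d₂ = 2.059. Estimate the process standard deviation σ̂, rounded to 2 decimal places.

8.28

R̄ = (17.7 + 9.1 + 11.5 + 18.3 + 22.0 + 16.1 + 22.8 + 15.4 + 24.4 + 14.1 + 10.7 + 21.4 + 18.2) / 13 = 17.0538
σ̂ = R̄ / d₂ = 17.0538 / 2.059 = 8.2826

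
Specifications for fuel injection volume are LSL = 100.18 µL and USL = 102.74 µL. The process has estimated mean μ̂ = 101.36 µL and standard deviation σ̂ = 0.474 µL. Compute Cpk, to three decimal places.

0.830

Cpu = (USL − μ̂) / (3σ̂) = (102.74 − 101.36) / (3 × 0.474) = 0.9705; Cpl = (μ̂ − LSL) / (3σ̂) = (101.36 − 100.18) / (3 × 0.474) = 0.8298; Cpk = min(Cpu, Cpl) = 0.8298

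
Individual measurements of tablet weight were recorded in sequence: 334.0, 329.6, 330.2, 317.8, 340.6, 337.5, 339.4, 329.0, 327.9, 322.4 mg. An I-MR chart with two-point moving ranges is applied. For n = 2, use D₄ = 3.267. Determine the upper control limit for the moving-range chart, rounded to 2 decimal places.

22.58

Moving ranges: 4.4, 0.6, 12.4, 22.8, 3.1, 1.9, 10.4, 1.1, 5.5; M̄R̄ = 62.2000 / 9 = 6.9111
UCL_MR = D₄·M̄R̄ = 3.267 × 6.9111 = 22.5786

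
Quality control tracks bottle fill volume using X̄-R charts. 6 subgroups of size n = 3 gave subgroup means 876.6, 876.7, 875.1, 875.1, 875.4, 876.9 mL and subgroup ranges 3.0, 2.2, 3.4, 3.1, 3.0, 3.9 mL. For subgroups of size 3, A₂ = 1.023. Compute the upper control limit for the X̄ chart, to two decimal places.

X̄̄ = (876.6 + 876.7 + 875.1 + 875.1 + 875.4 + 876.9) / 6 = 5255.8000 / 6 = 875.9667
R̄ = (3.0 + 2.2 + 3.4 + 3.1 + 3.0 + 3.9) / 6 = 18.6000 / 6 = 3.1000
UCL = X̄̄ + A₂·R̄ = 875.9667 + 1.023 × 3.1000 = 879.1380

879.14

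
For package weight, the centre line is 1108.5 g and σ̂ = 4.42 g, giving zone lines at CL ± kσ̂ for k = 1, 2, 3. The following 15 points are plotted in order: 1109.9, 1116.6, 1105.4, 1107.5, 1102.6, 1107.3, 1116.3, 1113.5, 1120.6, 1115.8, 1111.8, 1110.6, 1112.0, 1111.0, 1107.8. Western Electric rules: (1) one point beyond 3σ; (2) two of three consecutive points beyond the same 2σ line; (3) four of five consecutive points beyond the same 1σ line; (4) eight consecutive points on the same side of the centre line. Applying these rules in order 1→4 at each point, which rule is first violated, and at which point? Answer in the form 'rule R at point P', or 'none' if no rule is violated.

rule 3 at point 10

Zone of each point (C = within 1σ̂, B = 1σ̂–2σ̂, A = 2σ̂–3σ̂, * = beyond 3σ̂; sign = side of CL): 1:+C, 2:+B, 3:-C, 4:-C, 5:-B, 6:-C, 7:+B, 8:+B, 9:+A, 10:+B, 11:+C, 12:+C, 13:+C, 14:+C, 15:-C
Rule 3 (four of five consecutive points beyond the same 1σ limit) is satisfied at point 10.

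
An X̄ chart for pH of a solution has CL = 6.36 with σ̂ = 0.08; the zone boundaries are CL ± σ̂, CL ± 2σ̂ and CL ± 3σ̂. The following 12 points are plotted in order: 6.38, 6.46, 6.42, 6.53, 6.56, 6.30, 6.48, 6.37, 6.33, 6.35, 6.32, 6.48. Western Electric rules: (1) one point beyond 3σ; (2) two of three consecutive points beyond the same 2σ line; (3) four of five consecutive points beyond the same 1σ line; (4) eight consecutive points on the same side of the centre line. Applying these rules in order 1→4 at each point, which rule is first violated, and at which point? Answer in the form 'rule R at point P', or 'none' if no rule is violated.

Zone of each point (C = within 1σ̂, B = 1σ̂–2σ̂, A = 2σ̂–3σ̂, * = beyond 3σ̂; sign = side of CL): 1:+C, 2:+B, 3:+C, 4:+A, 5:+A, 6:-C, 7:+B, 8:+C, 9:-C, 10:-C, 11:-C, 12:+B
Rule 2 (two of three consecutive points beyond the same 2σ limit) is satisfied at point 5.

rule 2 at point 5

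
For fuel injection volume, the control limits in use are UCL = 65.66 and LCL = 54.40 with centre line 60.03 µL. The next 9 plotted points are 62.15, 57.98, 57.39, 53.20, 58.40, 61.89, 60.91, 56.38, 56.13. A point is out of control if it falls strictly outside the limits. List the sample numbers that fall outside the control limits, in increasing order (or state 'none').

Compare each point to [54.40, 65.66]: sample 4 = 53.20 < LCL.

4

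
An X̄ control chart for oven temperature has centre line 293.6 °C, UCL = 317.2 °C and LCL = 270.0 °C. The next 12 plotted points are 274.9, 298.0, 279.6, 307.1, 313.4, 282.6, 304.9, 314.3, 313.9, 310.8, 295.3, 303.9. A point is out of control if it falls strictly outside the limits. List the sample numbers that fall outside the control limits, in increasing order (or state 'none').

none

All 12 points lie within [270.0, 317.2].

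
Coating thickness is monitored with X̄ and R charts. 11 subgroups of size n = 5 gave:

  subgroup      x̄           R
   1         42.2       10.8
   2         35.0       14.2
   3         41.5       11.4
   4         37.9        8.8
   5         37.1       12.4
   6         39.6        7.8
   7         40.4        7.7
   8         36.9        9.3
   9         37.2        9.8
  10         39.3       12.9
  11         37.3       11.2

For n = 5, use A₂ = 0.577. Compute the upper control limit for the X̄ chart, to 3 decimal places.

X̄̄ = (42.2 + 35.0 + 41.5 + 37.9 + 37.1 + 39.6 + 40.4 + 36.9 + 37.2 + 39.3 + 37.3) / 11 = 424.4000 / 11 = 38.5818
R̄ = (10.8 + 14.2 + 11.4 + 8.8 + 12.4 + 7.8 + 7.7 + 9.3 + 9.8 + 12.9 + 11.2) / 11 = 116.3000 / 11 = 10.5727
UCL = X̄̄ + A₂·R̄ = 38.5818 + 0.577 × 10.5727 = 44.6823

44.682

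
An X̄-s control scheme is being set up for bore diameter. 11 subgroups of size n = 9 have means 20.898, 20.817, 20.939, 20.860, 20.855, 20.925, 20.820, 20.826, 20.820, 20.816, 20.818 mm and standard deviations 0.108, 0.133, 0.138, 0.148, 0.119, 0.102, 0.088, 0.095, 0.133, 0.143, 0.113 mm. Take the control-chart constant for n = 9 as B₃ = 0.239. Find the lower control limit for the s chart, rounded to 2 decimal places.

s̄ = (0.108 + 0.133 + 0.138 + 0.148 + 0.119 + 0.102 + 0.088 + 0.095 + 0.133 + 0.143 + 0.113) / 11 = 0.1200
LCL_s = B₃·s̄ = 0.239 × 0.1200 = 0.0287

0.03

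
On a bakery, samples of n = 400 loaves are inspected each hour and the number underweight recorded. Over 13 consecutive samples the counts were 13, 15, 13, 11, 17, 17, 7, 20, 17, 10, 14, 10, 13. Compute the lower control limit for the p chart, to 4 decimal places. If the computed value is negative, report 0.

0.0068

p̄ = Σdᵢ / (k·n) = 177 / (13 × 400) = 0.03404
LCL = p̄ − 3·√(p̄(1−p̄)/n) = 0.03404 − 3 × 0.00907 = 0.00684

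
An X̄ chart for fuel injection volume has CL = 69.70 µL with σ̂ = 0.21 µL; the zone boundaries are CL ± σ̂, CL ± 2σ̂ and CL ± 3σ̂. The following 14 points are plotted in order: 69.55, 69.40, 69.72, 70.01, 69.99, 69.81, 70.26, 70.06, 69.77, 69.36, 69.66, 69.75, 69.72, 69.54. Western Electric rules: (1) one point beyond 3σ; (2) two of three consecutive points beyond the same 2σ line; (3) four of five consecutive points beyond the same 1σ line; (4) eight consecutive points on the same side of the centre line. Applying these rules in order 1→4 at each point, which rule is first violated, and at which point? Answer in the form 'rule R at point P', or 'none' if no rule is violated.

Zone of each point (C = within 1σ̂, B = 1σ̂–2σ̂, A = 2σ̂–3σ̂, * = beyond 3σ̂; sign = side of CL): 1:-C, 2:-B, 3:+C, 4:+B, 5:+B, 6:+C, 7:+A, 8:+B, 9:+C, 10:-B, 11:-C, 12:+C, 13:+C, 14:-C
Rule 3 (four of five consecutive points beyond the same 1σ limit) is satisfied at point 8.

rule 3 at point 8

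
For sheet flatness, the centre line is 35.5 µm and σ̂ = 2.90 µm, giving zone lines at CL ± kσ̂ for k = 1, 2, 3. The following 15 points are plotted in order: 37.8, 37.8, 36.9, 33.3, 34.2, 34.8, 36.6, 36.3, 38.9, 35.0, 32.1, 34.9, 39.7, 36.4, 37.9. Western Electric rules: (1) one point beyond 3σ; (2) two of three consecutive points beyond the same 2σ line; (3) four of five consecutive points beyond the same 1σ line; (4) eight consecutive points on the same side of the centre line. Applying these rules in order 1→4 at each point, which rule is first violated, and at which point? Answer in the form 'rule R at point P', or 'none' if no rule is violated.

none

Zone of each point (C = within 1σ̂, B = 1σ̂–2σ̂, A = 2σ̂–3σ̂, * = beyond 3σ̂; sign = side of CL): 1:+C, 2:+C, 3:+C, 4:-C, 5:-C, 6:-C, 7:+C, 8:+C, 9:+B, 10:-C, 11:-B, 12:-C, 13:+B, 14:+C, 15:+C
No rule fires across all 15 points.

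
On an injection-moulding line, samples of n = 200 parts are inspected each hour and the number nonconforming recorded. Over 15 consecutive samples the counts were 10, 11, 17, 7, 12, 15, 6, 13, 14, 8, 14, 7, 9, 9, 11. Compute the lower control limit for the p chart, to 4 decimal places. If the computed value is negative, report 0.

p̄ = Σdᵢ / (k·n) = 163 / (15 × 200) = 0.05433
LCL = p̄ − 3·√(p̄(1−p̄)/n) = 0.05433 − 3 × 0.01603 = 0.00625

0.0062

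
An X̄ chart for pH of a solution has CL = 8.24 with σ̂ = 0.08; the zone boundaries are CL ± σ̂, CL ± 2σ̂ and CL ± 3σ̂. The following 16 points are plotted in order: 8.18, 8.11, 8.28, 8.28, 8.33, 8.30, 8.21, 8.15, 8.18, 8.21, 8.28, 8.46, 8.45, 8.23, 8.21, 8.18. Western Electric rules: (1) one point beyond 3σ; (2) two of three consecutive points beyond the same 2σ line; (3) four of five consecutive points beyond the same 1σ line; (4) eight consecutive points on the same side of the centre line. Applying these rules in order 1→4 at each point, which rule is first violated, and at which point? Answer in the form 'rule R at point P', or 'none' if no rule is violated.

Zone of each point (C = within 1σ̂, B = 1σ̂–2σ̂, A = 2σ̂–3σ̂, * = beyond 3σ̂; sign = side of CL): 1:-C, 2:-B, 3:+C, 4:+C, 5:+B, 6:+C, 7:-C, 8:-B, 9:-C, 10:-C, 11:+C, 12:+A, 13:+A, 14:-C, 15:-C, 16:-C
Rule 2 (two of three consecutive points beyond the same 2σ limit) is satisfied at point 13.

rule 2 at point 13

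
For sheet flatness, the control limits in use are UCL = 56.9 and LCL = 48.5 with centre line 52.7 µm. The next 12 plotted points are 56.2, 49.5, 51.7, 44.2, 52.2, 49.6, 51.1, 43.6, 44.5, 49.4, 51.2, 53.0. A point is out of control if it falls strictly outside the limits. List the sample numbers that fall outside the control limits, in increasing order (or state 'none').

Compare each point to [48.5, 56.9]: sample 4 = 44.2 < LCL; sample 8 = 43.6 < LCL; sample 9 = 44.5 < LCL.

4, 8, 9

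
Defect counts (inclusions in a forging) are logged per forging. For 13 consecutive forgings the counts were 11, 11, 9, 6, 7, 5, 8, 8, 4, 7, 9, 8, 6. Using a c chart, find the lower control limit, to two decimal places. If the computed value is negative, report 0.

c̄ = (11 + 11 + 9 + 6 + 7 + 5 + 8 + 8 + 4 + 7 + 9 + 8 + 6) / 13 = 99 / 13 = 7.6154
LCL = c̄ − 3√c̄ = 7.6154 − 3 × 2.7596 = -0.6634 → 0 (cannot be negative)

0.00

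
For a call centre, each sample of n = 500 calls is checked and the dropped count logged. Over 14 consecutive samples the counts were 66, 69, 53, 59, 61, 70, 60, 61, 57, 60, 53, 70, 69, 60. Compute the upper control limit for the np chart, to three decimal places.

84.109

p̄ = Σdᵢ / (k·n) = 868 / (14 × 500) = 0.12400
UCL = np̄ + 3·√(np̄(1−p̄)) = 62.0000 + 3 × √(62.0000×0.87600) = 62.0000 + 3 × 7.3697 = 84.1090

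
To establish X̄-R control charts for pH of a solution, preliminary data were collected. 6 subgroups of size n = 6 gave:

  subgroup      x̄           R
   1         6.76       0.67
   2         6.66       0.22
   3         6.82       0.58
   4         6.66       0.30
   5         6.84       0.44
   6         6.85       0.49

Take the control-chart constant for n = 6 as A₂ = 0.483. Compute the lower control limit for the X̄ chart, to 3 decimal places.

6.548

X̄̄ = (6.76 + 6.66 + 6.82 + 6.66 + 6.84 + 6.85) / 6 = 40.5900 / 6 = 6.7650
R̄ = (0.67 + 0.22 + 0.58 + 0.30 + 0.44 + 0.49) / 6 = 2.7000 / 6 = 0.4500
LCL = X̄̄ − A₂·R̄ = 6.7650 − 0.483 × 0.4500 = 6.5477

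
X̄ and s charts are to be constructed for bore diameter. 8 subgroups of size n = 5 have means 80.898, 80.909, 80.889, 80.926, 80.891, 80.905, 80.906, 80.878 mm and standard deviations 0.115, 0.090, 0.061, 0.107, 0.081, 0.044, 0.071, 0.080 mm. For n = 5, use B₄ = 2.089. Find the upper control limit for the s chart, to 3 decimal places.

0.169

s̄ = (0.115 + 0.090 + 0.061 + 0.107 + 0.081 + 0.044 + 0.071 + 0.080) / 8 = 0.0811
UCL_s = B₄·s̄ = 2.089 × 0.0811 = 0.1695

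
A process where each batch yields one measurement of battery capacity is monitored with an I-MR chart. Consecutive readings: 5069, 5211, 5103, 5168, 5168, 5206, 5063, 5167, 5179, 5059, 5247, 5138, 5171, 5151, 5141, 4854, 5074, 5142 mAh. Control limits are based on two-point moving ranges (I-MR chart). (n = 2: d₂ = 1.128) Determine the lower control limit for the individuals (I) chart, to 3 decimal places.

X̄ = (5069 + 5211 + 5103 + 5168 + 5168 + 5206 + 5063 + 5167 + 5179 + 5059 + 5247 + 5138 + 5171 + 5151 + 5141 + 4854 + 5074 + 5142) / 18 = 5128.3889
Moving ranges: 142, 108, 65, 0, 38, 143, 104, 12, 120, 188, 109, 33, 20, 10, 287, 220, 68; M̄R̄ = 1667.0000 / 17 = 98.0588
LCL = X̄ − 3·M̄R̄/d₂ = 5128.3889 − 3 × 98.0588 / 1.128 = 4867.5941

4867.594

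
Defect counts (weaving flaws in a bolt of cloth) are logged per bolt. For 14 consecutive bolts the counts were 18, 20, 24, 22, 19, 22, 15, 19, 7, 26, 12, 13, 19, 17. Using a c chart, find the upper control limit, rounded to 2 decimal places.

30.82

c̄ = (18 + 20 + 24 + 22 + 19 + 22 + 15 + 19 + 7 + 26 + 12 + 13 + 19 + 17) / 14 = 253 / 14 = 18.0714
UCL = c̄ + 3√c̄ = 18.0714 + 3 × √18.0714 = 18.0714 + 3 × 4.2511 = 30.8246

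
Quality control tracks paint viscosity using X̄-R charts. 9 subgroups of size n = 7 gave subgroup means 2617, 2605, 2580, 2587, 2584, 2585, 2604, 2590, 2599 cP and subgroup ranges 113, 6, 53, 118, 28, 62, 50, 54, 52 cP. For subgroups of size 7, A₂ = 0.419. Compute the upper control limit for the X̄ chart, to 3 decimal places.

2619.509

X̄̄ = (2617 + 2605 + 2580 + 2587 + 2584 + 2585 + 2604 + 2590 + 2599) / 9 = 23351.0000 / 9 = 2594.5556
R̄ = (113 + 6 + 53 + 118 + 28 + 62 + 50 + 54 + 52) / 9 = 536.0000 / 9 = 59.5556
UCL = X̄̄ + A₂·R̄ = 2594.5556 + 0.419 × 59.5556 = 2619.5093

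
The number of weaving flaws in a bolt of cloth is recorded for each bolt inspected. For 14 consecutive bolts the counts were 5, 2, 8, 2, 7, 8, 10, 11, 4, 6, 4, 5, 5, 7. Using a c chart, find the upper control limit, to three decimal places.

c̄ = (5 + 2 + 8 + 2 + 7 + 8 + 10 + 11 + 4 + 6 + 4 + 5 + 5 + 7) / 14 = 84 / 14 = 6.0000
UCL = c̄ + 3√c̄ = 6.0000 + 3 × √6.0000 = 6.0000 + 3 × 2.4495 = 13.3485

13.348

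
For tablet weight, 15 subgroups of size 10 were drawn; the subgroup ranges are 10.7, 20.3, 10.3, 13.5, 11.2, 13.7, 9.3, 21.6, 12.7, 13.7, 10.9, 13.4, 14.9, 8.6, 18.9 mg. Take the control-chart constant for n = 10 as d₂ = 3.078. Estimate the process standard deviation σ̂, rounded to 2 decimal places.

R̄ = (10.7 + 20.3 + 10.3 + 13.5 + 11.2 + 13.7 + 9.3 + 21.6 + 12.7 + 13.7 + 10.9 + 13.4 + 14.9 + 8.6 + 18.9) / 15 = 13.5800
σ̂ = R̄ / d₂ = 13.5800 / 3.078 = 4.4120

4.41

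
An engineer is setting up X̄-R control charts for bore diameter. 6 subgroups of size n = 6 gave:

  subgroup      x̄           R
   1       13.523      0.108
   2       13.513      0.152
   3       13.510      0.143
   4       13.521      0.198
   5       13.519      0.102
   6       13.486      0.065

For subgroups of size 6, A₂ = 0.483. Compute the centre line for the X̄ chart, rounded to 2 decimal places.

X̄̄ = (13.523 + 13.513 + 13.510 + 13.521 + 13.519 + 13.486) / 6 = 81.0720 / 6 = 13.5120
CL = X̄̄ = 13.5120

13.51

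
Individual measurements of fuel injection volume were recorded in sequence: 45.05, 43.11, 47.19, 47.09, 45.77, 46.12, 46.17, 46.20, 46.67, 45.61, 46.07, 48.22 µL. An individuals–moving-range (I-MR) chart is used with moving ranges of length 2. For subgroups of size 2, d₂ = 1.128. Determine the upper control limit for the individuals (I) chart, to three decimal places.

X̄ = (45.05 + 43.11 + 47.19 + 47.09 + 45.77 + 46.12 + 46.17 + 46.20 + 46.67 + 45.61 + 46.07 + 48.22) / 12 = 46.1058
Moving ranges: 1.94, 4.08, 0.10, 1.32, 0.35, 0.05, 0.03, 0.47, 1.06, 0.46, 2.15; M̄R̄ = 12.0100 / 11 = 1.0918
UCL = X̄ + 3·M̄R̄/d₂ = 46.1058 + 3 × 1.0918 / 1.128 = 49.0096

49.010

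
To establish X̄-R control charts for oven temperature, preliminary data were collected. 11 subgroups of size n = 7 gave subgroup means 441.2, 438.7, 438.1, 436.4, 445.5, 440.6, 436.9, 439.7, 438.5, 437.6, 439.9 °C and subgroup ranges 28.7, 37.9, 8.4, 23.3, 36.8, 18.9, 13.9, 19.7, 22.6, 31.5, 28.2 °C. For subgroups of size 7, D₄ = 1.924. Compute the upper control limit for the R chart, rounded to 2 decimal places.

47.21

R̄ = (28.7 + 37.9 + 8.4 + 23.3 + 36.8 + 18.9 + 13.9 + 19.7 + 22.6 + 31.5 + 28.2) / 11 = 269.9000 / 11 = 24.5364
UCL_R = D₄·R̄ = 1.924 × 24.5364 = 47.2080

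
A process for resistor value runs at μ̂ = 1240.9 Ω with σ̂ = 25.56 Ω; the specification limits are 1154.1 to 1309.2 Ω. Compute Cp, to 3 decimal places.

1.011

Cp = (USL − LSL) / (6σ̂) = (1309.2 − 1154.1) / (6 × 25.56) = 155.1000 / 153.3600 = 1.0113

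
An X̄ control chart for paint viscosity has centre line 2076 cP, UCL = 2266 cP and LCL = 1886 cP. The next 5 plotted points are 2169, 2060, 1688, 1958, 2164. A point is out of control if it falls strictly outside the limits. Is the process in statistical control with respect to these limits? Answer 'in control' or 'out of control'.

out of control

Compare each point to [1886, 2266]: sample 3 = 1688 < LCL.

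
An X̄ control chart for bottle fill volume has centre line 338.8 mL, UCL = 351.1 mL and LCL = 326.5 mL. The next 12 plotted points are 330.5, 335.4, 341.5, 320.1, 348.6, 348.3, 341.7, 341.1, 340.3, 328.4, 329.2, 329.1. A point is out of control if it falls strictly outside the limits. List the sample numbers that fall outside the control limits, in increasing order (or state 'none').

4

Compare each point to [326.5, 351.1]: sample 4 = 320.1 < LCL.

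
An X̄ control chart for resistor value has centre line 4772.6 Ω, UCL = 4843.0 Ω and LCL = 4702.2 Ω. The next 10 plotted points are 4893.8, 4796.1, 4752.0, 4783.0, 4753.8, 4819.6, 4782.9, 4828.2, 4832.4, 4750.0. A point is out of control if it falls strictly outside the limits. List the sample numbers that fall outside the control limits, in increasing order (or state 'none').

Compare each point to [4702.2, 4843.0]: sample 1 = 4893.8 > UCL.

1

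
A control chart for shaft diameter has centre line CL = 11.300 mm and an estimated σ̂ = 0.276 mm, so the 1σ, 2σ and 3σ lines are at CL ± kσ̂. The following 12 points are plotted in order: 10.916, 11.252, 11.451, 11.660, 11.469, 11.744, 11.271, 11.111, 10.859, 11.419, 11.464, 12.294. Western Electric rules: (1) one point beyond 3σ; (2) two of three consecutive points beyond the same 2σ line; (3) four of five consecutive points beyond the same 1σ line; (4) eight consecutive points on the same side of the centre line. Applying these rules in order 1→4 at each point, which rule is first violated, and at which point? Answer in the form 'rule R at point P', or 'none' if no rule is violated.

rule 1 at point 12

Zone of each point (C = within 1σ̂, B = 1σ̂–2σ̂, A = 2σ̂–3σ̂, * = beyond 3σ̂; sign = side of CL): 1:-B, 2:-C, 3:+C, 4:+B, 5:+C, 6:+B, 7:-C, 8:-C, 9:-B, 10:+C, 11:+C, 12:+*
Rule 1 (one point beyond the 3σ limits) is satisfied at point 12.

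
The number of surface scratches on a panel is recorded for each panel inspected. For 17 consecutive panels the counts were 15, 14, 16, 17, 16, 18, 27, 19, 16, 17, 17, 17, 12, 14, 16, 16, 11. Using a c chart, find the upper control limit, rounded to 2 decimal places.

28.48

c̄ = (15 + 14 + 16 + 17 + 16 + 18 + 27 + 19 + 16 + 17 + 17 + 17 + 12 + 14 + 16 + 16 + 11) / 17 = 278 / 17 = 16.3529
UCL = c̄ + 3√c̄ = 16.3529 + 3 × √16.3529 = 16.3529 + 3 × 4.0439 = 28.4846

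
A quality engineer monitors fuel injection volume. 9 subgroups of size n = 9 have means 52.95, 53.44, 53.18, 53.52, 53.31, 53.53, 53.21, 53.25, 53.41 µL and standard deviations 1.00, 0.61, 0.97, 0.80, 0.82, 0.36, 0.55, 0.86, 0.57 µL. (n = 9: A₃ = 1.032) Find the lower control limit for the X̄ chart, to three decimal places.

52.561

X̄̄ = (52.95 + 53.44 + 53.18 + 53.52 + 53.31 + 53.53 + 53.21 + 53.25 + 53.41) / 9 = 53.3111
s̄ = (1.00 + 0.61 + 0.97 + 0.80 + 0.82 + 0.36 + 0.55 + 0.86 + 0.57) / 9 = 0.7267
LCL = X̄̄ − A₃·s̄ = 53.3111 − 1.032 × 0.7267 = 52.5612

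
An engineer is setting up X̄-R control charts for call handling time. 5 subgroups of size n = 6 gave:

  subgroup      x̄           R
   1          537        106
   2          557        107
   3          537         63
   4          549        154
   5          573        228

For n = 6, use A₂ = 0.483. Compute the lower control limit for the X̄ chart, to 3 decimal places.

487.037

X̄̄ = (537 + 557 + 537 + 549 + 573) / 5 = 2753.0000 / 5 = 550.6000
R̄ = (106 + 107 + 63 + 154 + 228) / 5 = 658.0000 / 5 = 131.6000
LCL = X̄̄ − A₂·R̄ = 550.6000 − 0.483 × 131.6000 = 487.0372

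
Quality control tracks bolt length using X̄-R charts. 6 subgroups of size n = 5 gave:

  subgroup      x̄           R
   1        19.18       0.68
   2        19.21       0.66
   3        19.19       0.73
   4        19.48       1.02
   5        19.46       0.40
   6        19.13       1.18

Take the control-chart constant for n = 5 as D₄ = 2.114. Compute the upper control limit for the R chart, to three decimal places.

1.645

R̄ = (0.68 + 0.66 + 0.73 + 1.02 + 0.40 + 1.18) / 6 = 4.6700 / 6 = 0.7783
UCL_R = D₄·R̄ = 2.114 × 0.7783 = 1.6454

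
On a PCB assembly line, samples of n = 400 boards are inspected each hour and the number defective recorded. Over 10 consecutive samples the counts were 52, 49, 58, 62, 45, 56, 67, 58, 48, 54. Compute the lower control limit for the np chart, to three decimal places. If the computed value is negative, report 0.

p̄ = Σdᵢ / (k·n) = 549 / (10 × 400) = 0.13725
LCL = np̄ − 3·√(np̄(1−p̄)) = 54.9000 − 3 × 6.8822 = 34.2533

34.253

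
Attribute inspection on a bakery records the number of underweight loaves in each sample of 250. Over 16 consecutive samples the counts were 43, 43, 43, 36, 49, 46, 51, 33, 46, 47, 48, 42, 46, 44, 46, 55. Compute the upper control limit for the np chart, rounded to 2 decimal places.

63.08

p̄ = Σdᵢ / (k·n) = 718 / (16 × 250) = 0.17950
UCL = np̄ + 3·√(np̄(1−p̄)) = 44.8750 + 3 × √(44.8750×0.82050) = 44.8750 + 3 × 6.0679 = 63.0788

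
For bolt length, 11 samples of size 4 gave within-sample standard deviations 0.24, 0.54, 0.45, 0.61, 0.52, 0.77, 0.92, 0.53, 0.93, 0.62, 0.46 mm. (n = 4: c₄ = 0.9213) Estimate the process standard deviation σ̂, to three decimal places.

s̄ = (0.24 + 0.54 + 0.45 + 0.61 + 0.52 + 0.77 + 0.92 + 0.53 + 0.93 + 0.62 + 0.46) / 11 = 0.5991
σ̂ = s̄ / c₄ = 0.5991 / 0.9213 = 0.6503

0.650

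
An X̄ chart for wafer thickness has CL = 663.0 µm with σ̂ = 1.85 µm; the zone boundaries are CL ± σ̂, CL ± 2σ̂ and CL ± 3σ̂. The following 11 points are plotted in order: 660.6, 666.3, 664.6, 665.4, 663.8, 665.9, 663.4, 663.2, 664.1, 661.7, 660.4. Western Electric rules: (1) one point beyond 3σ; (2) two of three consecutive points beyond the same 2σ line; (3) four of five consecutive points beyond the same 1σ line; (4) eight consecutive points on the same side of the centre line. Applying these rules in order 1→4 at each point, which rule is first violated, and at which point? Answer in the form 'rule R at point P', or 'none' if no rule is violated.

rule 4 at point 9

Zone of each point (C = within 1σ̂, B = 1σ̂–2σ̂, A = 2σ̂–3σ̂, * = beyond 3σ̂; sign = side of CL): 1:-B, 2:+B, 3:+C, 4:+B, 5:+C, 6:+B, 7:+C, 8:+C, 9:+C, 10:-C, 11:-B
Rule 4 (eight consecutive points on the same side of the centre line) is satisfied at point 9.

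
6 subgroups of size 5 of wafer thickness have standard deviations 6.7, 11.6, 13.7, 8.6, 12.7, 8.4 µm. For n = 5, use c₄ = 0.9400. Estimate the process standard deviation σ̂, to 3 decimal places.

10.940

s̄ = (6.7 + 11.6 + 13.7 + 8.6 + 12.7 + 8.4) / 6 = 10.2833
σ̂ = s̄ / c₄ = 10.2833 / 0.9400 = 10.9397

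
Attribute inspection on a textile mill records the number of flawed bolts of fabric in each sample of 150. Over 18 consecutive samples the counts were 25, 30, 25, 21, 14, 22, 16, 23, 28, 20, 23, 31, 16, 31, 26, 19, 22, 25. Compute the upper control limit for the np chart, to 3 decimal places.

36.444

p̄ = Σdᵢ / (k·n) = 417 / (18 × 150) = 0.15444
UCL = np̄ + 3·√(np̄(1−p̄)) = 23.1667 + 3 × √(23.1667×0.84556) = 23.1667 + 3 × 4.4259 = 36.4444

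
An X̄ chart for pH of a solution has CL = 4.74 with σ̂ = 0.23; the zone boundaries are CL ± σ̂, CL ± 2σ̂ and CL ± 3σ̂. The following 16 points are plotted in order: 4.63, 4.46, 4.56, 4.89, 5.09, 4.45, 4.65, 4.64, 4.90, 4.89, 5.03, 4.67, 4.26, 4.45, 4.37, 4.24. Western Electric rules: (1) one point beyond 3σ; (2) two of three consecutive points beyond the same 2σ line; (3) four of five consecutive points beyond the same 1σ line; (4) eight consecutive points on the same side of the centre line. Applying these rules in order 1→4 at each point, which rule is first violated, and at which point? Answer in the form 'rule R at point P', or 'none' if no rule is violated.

rule 3 at point 16

Zone of each point (C = within 1σ̂, B = 1σ̂–2σ̂, A = 2σ̂–3σ̂, * = beyond 3σ̂; sign = side of CL): 1:-C, 2:-B, 3:-C, 4:+C, 5:+B, 6:-B, 7:-C, 8:-C, 9:+C, 10:+C, 11:+B, 12:-C, 13:-A, 14:-B, 15:-B, 16:-A
Rule 3 (four of five consecutive points beyond the same 1σ limit) is satisfied at point 16.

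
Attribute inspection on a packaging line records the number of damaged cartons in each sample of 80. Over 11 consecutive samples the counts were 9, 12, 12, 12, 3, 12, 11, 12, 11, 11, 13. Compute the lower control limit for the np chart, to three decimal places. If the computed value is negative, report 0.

p̄ = Σdᵢ / (k·n) = 118 / (11 × 80) = 0.13409
LCL = np̄ − 3·√(np̄(1−p̄)) = 10.7273 − 3 × 3.0478 = 1.5840

1.584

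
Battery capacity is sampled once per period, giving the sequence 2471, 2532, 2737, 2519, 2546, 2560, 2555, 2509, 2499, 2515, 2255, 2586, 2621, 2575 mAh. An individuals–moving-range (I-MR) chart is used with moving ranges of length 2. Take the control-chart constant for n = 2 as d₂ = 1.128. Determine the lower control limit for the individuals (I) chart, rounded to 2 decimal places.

2273.65

X̄ = (2471 + 2532 + 2737 + 2519 + 2546 + 2560 + 2555 + 2509 + 2499 + 2515 + 2255 + 2586 + 2621 + 2575) / 14 = 2534.2857
Moving ranges: 61, 205, 218, 27, 14, 5, 46, 10, 16, 260, 331, 35, 46; M̄R̄ = 1274.0000 / 13 = 98.0000
LCL = X̄ − 3·M̄R̄/d₂ = 2534.2857 − 3 × 98.0000 / 1.128 = 2273.6474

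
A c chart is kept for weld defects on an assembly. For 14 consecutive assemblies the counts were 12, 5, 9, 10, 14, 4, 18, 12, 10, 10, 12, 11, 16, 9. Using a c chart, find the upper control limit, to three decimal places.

20.742

c̄ = (12 + 5 + 9 + 10 + 14 + 4 + 18 + 12 + 10 + 10 + 12 + 11 + 16 + 9) / 14 = 152 / 14 = 10.8571
UCL = c̄ + 3√c̄ = 10.8571 + 3 × √10.8571 = 10.8571 + 3 × 3.2950 = 20.7422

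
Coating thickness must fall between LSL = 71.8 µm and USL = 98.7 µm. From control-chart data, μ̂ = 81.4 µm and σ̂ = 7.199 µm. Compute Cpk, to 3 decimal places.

Cpu = (USL − μ̂) / (3σ̂) = (98.7 − 81.4) / (3 × 7.199) = 0.8010; Cpl = (μ̂ − LSL) / (3σ̂) = (81.4 − 71.8) / (3 × 7.199) = 0.4445; Cpk = min(Cpu, Cpl) = 0.4445

0.445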